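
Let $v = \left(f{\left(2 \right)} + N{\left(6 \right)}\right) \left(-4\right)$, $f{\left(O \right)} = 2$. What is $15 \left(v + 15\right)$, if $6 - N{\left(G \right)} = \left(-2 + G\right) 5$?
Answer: $945$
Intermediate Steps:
$N{\left(G \right)} = 16 - 5 G$ ($N{\left(G \right)} = 6 - \left(-2 + G\right) 5 = 6 - \left(-10 + 5 G\right) = 16 - 5 G$)
$v = 48$ ($v = \left(2 + \left(16 - 30\right)\right) \left(-4\right) = \left(2 - 14\right) \left(-4\right) = \left(-12\right) \left(-4\right) = 48$)
$15 \left(v + 15\right) = 15 \left(48 + 15\right) = 15 \cdot 63 = 945$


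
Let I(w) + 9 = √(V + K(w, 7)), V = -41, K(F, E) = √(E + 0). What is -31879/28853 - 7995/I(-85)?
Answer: -31879/28853 + 7995/(9 - I*√(41 - √7)) ≈ 601.76 + 414.85*I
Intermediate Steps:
K(F, E) = √E
I(w) = -9 + √(-41 + √7)
-31879/28853 - 7995/I(-85) = -31879/28853 - 7995/(-9 + I*√(41 - √7))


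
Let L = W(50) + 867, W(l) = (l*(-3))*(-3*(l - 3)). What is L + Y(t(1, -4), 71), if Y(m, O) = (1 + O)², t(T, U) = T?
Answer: 27201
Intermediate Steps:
W(l) = -3*l*(9 - 3*l) (W(l) = (-3*l)*(-3*(-3 + l)) = (-3*l)*(9 - 3*l) = -3*l*(9 - 3*l))
L = 22017 (L = 9*50*(-3 + 50) + 867 = 9*50*47 + 867 = 21150 + 867 = 22017)
L + Y(t(1, -4), 71) = 22017 + (1 + 71)² = 22017 + 72² = 22017 + 5184 = 27201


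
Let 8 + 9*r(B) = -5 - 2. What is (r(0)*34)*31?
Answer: -5270/3 ≈ -1756.7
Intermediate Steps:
r(B) = -5/3 (r(B) = -8/9 + (-5 - 2)/9 = -8/9 + (⅑)*(-7) = -8/9 - 7/9 = -5/3)
(r(0)*34)*31 = -5/3*34*31 = -170/3*31 = -5270/3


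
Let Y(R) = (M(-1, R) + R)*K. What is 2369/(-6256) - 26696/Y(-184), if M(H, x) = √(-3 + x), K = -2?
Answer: -671547133/9259696 - 13348*I*√187/34043 ≈ -72.524 - 5.3618*I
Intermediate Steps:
Y(R) = -2*R - 2*√(-3 + R) (Y(R) = (√(-3 + R) + R)*(-2) = (R + √(-3 + R))*(-2) = -2*R - 2*√(-3 + R))
2369/(-6256) - 26696/Y(-184) = 2369/(-6256) - 26696/(-2*(-184) - 2*√(-3 - 184)) = 2369*(-1/6256) - 26696/(368 - 2*I*√187) = -103/272 - 26696/(368 - 2*I*√187)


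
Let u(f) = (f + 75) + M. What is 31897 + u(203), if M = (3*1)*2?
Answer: 32181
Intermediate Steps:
M = 6 (M = 3*2 = 6)
u(f) = 81 + f (u(f) = (f + 75) + 6 = (75 + f) + 6 = 81 + f)
31897 + u(203) = 31897 + (81 + 203) = 31897 + 284 = 32181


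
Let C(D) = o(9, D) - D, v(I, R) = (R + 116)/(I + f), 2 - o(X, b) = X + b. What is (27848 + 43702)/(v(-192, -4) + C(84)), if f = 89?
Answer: -7369650/18137 ≈ -406.33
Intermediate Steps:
o(X, b) = 2 - X - b (o(X, b) = 2 - (X + b) = 2 + (-X - b) = 2 - X - b)
v(I, R) = (116 + R)/(89 + I) (v(I, R) = (R + 116)/(I + 89) = (116 + R)/(89 + I))
C(D) = -7 - 2*D (C(D) = (2 - 1*9 - D) - D = (2 - 9 - D) - D = (-7 - D) - D = -7 - 2*D)
(27848 + 43702)/(v(-192, -4) + C(84)) = (27848 + 43702)/((116 - 4)/(89 - 192) + (-7 - 2*84)) = 71550/(112/(-103) + (-7 - 168)) = 71550/(-1/103*112 - 175) = 71550/(-112/103 - 175) = 71550/(-18137/103) = 71550*(-103/18137) = -7369650/18137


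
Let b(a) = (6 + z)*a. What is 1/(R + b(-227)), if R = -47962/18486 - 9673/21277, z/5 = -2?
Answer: 196663311/177970635112 ≈ 0.0011050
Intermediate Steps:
z = -10 (z = 5*(-2) = -10)
b(a) = -4*a (b(a) = (6 - 10)*a = -4*a)
R = -599651276/196663311 (R = -47962*1/18486 - 9673*1/21277 = -23981/9243 - 9673/21277 = -599651276/196663311 ≈ -3.0491)
1/(R + b(-227)) = 1/(-599651276/196663311 - 4*(-227)) = 1/(-599651276/196663311 + 908) = 1/(177970635112/196663311) = 196663311/177970635112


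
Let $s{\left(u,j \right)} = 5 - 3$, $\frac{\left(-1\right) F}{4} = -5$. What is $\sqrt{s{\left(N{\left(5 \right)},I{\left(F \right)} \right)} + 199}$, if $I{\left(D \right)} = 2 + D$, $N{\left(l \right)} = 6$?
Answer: $\sqrt{201} \approx 14.177$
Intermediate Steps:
$F = 20$ ($F = \left(-4\right) \left(-5\right) = 20$)
$s{\left(u,j \right)} = 2$ ($s{\left(u,j \right)} = 5 - 3 = 2$)
$\sqrt{s{\left(N{\left(5 \right)},I{\left(F \right)} \right)} + 199} = \sqrt{2 + 199} = \sqrt{201}$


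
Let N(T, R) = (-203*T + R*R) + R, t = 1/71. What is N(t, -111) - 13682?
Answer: -104715/71 ≈ -1474.9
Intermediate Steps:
t = 1/71 ≈ 0.014085
N(T, R) = R + R² - 203*T (N(T, R) = (-203*T + R²) + R = (R² - 203*T) + R = R + R² - 203*T)
N(t, -111) - 13682 = (-111 + (-111)² - 203*1/71) - 13682 = (-111 + 12321 - 203/71) - 13682 = 866707/71 - 13682 = -104715/71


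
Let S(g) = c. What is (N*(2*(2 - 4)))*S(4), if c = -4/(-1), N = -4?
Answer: 64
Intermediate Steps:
c = 4 (c = -4*(-1) = 4)
S(g) = 4
(N*(2*(2 - 4)))*S(4) = -8*(2 - 4)*4 = -8*(-2)*4 = -4*(-4)*4 = 16*4 = 64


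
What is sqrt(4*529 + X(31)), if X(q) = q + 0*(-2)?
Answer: sqrt(2147) ≈ 46.336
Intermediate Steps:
X(q) = q (X(q) = q + 0 = q)
sqrt(4*529 + X(31)) = sqrt(4*529 + 31) = sqrt(2116 + 31) = sqrt(2147)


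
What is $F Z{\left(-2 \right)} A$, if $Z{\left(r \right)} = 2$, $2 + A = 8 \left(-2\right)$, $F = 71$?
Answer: $-2556$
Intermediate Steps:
$A = -18$ ($A = -2 + 8 \left(-2\right) = -2 - 16 = -18$)
$F Z{\left(-2 \right)} A = 71 \cdot 2 \left(-18\right) = 142 \left(-18\right) = -2556$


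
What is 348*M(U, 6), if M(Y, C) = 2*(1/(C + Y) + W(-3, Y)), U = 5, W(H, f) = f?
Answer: 38976/11 ≈ 3543.3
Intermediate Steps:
M(Y, C) = 2*Y + 2/(C + Y) (M(Y, C) = 2*(1/(C + Y) + Y) = 2*(Y + 1/(C + Y)) = 2*Y + 2/(C + Y))
348*M(U, 6) = 348*(2*(1 + 5**2 + 6*5)/(6 + 5)) = 348*(2*(1 + 25 + 30)/11) = 348*(2*(1/11)*56) = 348*(112/11) = 38976/11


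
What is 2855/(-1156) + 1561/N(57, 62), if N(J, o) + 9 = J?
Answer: 416869/13872 ≈ 30.051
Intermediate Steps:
N(J, o) = -9 + J
2855/(-1156) + 1561/N(57, 62) = 2855/(-1156) + 1561/(-9 + 57) = 2855*(-1/1156) + 1561/48 = -2855/1156 + 1561*(1/48) = -2855/1156 + 1561/48 = 416869/13872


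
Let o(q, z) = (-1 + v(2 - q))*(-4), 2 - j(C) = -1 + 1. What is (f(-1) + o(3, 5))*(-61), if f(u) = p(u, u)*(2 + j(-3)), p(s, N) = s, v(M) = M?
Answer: -244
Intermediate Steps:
j(C) = 2 (j(C) = 2 - (-1 + 1) = 2 - 1*0 = 2 + 0 = 2)
o(q, z) = -4 + 4*q (o(q, z) = (-1 + (2 - q))*(-4) = (1 - q)*(-4) = -4 + 4*q)
f(u) = 4*u (f(u) = u*(2 + 2) = u*4 = 4*u)
(f(-1) + o(3, 5))*(-61) = (4*(-1) + (-4 + 4*3))*(-61) = (-4 + (-4 + 12))*(-61) = (-4 + 8)*(-61) = 4*(-61) = -244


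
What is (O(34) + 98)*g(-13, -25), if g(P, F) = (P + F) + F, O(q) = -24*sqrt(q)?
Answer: -6174 + 1512*sqrt(34) ≈ 2642.4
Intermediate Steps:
g(P, F) = P + 2*F (g(P, F) = (F + P) + F = P + 2*F)
(O(34) + 98)*g(-13, -25) = (-24*sqrt(34) + 98)*(-13 + 2*(-25)) = (98 - 24*sqrt(34))*(-13 - 50) = (98 - 24*sqrt(34))*(-63) = -6174 + 1512*sqrt(34)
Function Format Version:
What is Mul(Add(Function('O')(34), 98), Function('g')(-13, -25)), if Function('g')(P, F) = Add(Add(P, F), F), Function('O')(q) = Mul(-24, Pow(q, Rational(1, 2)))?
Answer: Add(-6174, Mul(1512, Pow(34, Rational(1, 2)))) ≈ 2642.4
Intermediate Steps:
Function('g')(P, F) = Add(P, Mul(2, F)) (Function('g')(P, F) = Add(Add(F, P), F) = Add(P, Mul(2, F)))
Mul(Add(Function('O')(34), 98), Function('g')(-13, -25)) = Mul(Add(Mul(-24, Pow(34, Rational(1, 2))), 98), Add(-13, Mul(2, -25))) = Mul(Add(98, Mul(-24, Pow(34, Rational(1, 2)))), Add(-13, -50)) = Mul(Add(98, Mul(-24, Pow(34, Rational(1, 2)))), -63) = Add(-6174, Mul(1512, Pow(34, Rational(1, 2))))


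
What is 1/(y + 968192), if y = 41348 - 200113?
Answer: 1/809427 ≈ 1.2354e-6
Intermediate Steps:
y = -158765
1/(y + 968192) = 1/(-158765 + 968192) = 1/809427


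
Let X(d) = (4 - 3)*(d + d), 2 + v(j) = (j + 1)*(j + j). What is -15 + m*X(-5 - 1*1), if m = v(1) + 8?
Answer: -135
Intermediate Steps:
v(j) = -2 + 2*j*(1 + j) (v(j) = -2 + (j + 1)*(j + j) = -2 + (1 + j)*(2*j) = -2 + 2*j*(1 + j))
m = 10 (m = (-2 + 2*1 + 2*1**2) + 8 = (-2 + 2 + 2*1) + 8 = (-2 + 2 + 2) + 8 = 2 + 8 = 10)
X(d) = 2*d (X(d) = 1*(2*d) = 2*d)
-15 + m*X(-5 - 1*1) = -15 + 10*(2*(-5 - 1*1)) = -15 + 10*(2*(-5 - 1)) = -15 + 10*(2*(-6)) = -15 + 10*(-12) = -15 - 120 = -135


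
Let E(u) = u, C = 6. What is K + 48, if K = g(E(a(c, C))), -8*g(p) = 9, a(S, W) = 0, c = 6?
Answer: 375/8 ≈ 46.875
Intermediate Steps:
g(p) = -9/8 (g(p) = -⅛*9 = -9/8)
K = -9/8 ≈ -1.1250
K + 48 = -9/8 + 48 = 375/8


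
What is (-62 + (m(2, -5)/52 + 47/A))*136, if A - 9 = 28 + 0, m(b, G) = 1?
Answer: -3971438/481 ≈ -8256.6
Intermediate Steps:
A = 37 (A = 9 + (28 + 0) = 9 + 28 = 37)
(-62 + (m(2, -5)/52 + 47/A))*136 = (-62 + (1/52 + 47/37))*136 = (-62 + 2481/1924)*136 = -116807/1924*136 = -3971438/481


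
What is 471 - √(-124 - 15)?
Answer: 471 - I*√139 ≈ 471.0 - 11.79*I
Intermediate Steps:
471 - √(-124 - 15) = 471 - √(-139) = 471 - I*√139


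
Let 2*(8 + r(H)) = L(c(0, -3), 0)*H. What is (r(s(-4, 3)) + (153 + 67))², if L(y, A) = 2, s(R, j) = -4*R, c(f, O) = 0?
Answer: 51984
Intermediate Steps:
r(H) = -8 + H (r(H) = -8 + (2*H)/2 = -8 + H)
(r(s(-4, 3)) + (153 + 67))² = ((-8 - 4*(-4)) + (153 + 67))² = ((-8 + 16) + 220)² = (8 + 220)² = 228² = 51984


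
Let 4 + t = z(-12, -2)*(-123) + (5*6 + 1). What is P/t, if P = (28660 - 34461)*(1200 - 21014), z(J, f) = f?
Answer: 114941014/273 ≈ 4.2103e+5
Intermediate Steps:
t = 273 (t = -4 + (-2*(-123) + (5*6 + 1)) = -4 + (246 + (30 + 1)) = -4 + (246 + 31) = -4 + 277 = 273)
P = 114941014 (P = -5801*(-19814) = 114941014)
P/t = 114941014/273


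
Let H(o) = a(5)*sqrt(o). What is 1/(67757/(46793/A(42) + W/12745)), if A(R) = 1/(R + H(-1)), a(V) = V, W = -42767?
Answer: 25047782203/863562965 + 233965*I/67757 ≈ 29.005 + 3.453*I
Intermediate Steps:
H(o) = 5*sqrt(o)
A(R) = 1/(R + 5*I) (A(R) = 1/(R + 5*sqrt(-1)) = 1/(R + 5*I))
1/(67757/(46793/A(42) + W/12745)) = 1/(67757/(46793/(1/(42 + 5*I)) - 42767/12745)) = 1/(67757/(46793/(((42 - 5*I)/1789)) - 42767*1/12745)) = 1/(67757/(46793*(42 + 5*I) - 42767/12745)) = 1/(67757/((1965306 + 233965*I) - 42767/12745)) = 1/(67757/(25047782203/12745 + 233965*I)) = 1/(67757*(162435025*(25047782203/12745 - 233965*I)/636283025031096938834)) = 1/(11006109988925*(25047782203/12745 - 233965*I)/636283025031096938834) = 25047782203/863562965 + 233965*I/67757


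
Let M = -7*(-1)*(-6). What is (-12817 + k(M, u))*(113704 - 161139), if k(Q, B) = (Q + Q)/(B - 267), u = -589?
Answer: 130105524395/214 ≈ 6.0797e+8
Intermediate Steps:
M = -42 (M = 7*(-6) = -42)
k(Q, B) = 2*Q/(-267 + B) (k(Q, B) = (2*Q)/(-267 + B) = 2*Q/(-267 + B))
(-12817 + k(M, u))*(113704 - 161139) = (-12817 + 2*(-42)/(-267 - 589))*(113704 - 161139) = (-12817 + 2*(-42)/(-856))*(-47435) = (-12817 + 2*(-42)*(-1/856))*(-47435) = (-12817 + 21/214)*(-47435) = -2742817/214*(-47435) = 130105524395/214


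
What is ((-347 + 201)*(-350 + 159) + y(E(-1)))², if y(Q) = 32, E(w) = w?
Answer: 779414724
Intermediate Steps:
((-347 + 201)*(-350 + 159) + y(E(-1)))² = ((-347 + 201)*(-350 + 159) + 32)² = (-146*(-191) + 32)² = (27886 + 32)² = 27918² = 779414724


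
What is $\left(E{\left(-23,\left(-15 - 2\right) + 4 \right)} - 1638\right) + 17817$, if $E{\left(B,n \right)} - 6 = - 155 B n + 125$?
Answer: $-30035$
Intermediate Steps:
$E{\left(B,n \right)} = 131 - 155 B n$ ($E{\left(B,n \right)} = 6 + \left(- 155 B n + 125\right) = 6 - \left(-125 + 155 B n\right) = 131 - 155 B n$)
$\left(E{\left(-23,\left(-15 - 2\right) + 4 \right)} - 1638\right) + 17817 = \left(\left(131 - - 3565 \left(\left(-15 - 2\right) + 4\right)\right) - 1638\right) + 17817 = \left(\left(131 - - 3565 \left(-17 + 4\right)\right) - 1638\right) + 17817 = \left(\left(131 - \left(-3565\right) \left(-13\right)\right) - 1638\right) + 17817 = \left(\left(131 - 46345\right) - 1638\right) + 17817 = \left(-46214 - 1638\right) + 17817 = -47852 + 17817 = -30035$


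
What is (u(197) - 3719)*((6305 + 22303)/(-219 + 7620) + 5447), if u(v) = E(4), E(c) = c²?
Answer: -49795296355/2467 ≈ -2.0185e+7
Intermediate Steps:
u(v) = 16 (u(v) = 4² = 16)
(u(197) - 3719)*((6305 + 22303)/(-219 + 7620) + 5447) = (16 - 3719)*((6305 + 22303)/(-219 + 7620) + 5447) = -3703*(28608/7401 + 5447) = -3703*(28608*(1/7401) + 5447) = -3703*(9536/2467 + 5447) = -3703*13447285/2467 = -49795296355/2467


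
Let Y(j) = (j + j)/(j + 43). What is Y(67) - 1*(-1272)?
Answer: 70027/55 ≈ 1273.2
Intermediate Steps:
Y(j) = 2*j/(43 + j) (Y(j) = (2*j)/(43 + j) = 2*j/(43 + j))
Y(67) - 1*(-1272) = 2*67/(43 + 67) - 1*(-1272) = 2*67/110 + 1272 = 2*67*(1/110) + 1272 = 67/55 + 1272 = 70027/55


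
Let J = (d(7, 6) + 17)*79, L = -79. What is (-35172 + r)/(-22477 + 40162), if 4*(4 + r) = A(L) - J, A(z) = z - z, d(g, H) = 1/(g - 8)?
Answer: -35492/17685 ≈ -2.0069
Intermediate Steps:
d(g, H) = 1/(-8 + g)
A(z) = 0
J = 1264 (J = (1/(-8 + 7) + 17)*79 = (1/(-1) + 17)*79 = (-1 + 17)*79 = 16*79 = 1264)
r = -320 (r = -4 + (0 - 1*1264)/4 = -4 + (0 - 1264)/4 = -4 + (1/4)*(-1264) = -4 - 316 = -320)
(-35172 + r)/(-22477 + 40162) = (-35172 - 320)/(-22477 + 40162) = -35492/17685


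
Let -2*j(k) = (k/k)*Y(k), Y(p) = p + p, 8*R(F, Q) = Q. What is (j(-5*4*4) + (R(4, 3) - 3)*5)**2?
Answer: 286225/64 ≈ 4472.3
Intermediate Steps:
R(F, Q) = Q/8
Y(p) = 2*p
j(k) = -k (j(k) = -k/k*2*k/2 = -2*k/2 = -k)
(j(-5*4*4) + (R(4, 3) - 3)*5)**2 = (-(-5*4)*4 + ((1/8)*3 - 3)*5)**2 = (-(-20)*4 + (3/8 - 3)*5)**2 = (-1*(-80) - 21/8*5)**2 = (80 - 105/8)**2 = (535/8)**2 = 286225/64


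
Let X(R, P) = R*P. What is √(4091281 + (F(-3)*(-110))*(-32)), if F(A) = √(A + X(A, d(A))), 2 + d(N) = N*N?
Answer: √(4091281 + 7040*I*√6) ≈ 2022.7 + 4.263*I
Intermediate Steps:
d(N) = -2 + N² (d(N) = -2 + N*N = -2 + N²)
X(R, P) = P*R
F(A) = √(A + A*(-2 + A²)) (F(A) = √(A + (-2 + A²)*A) = √(A + A*(-2 + A²)))
√(4091281 + (F(-3)*(-110))*(-32)) = √(4091281 + (√((-3)³ - 1*(-3))*(-110))*(-32)) = √(4091281 + (√(-27 + 3)*(-110))*(-32)) = √(4091281 + (√(-24)*(-110))*(-32)) = √(4091281 + ((2*I*√6)*(-110))*(-32)) = √(4091281 - 220*I*√6*(-32)) = √(4091281 + 7040*I*√6)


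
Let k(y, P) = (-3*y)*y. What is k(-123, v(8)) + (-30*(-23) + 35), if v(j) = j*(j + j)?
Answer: -44662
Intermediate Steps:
v(j) = 2*j**2 (v(j) = j*(2*j) = 2*j**2)
k(y, P) = -3*y**2
k(-123, v(8)) + (-30*(-23) + 35) = -3*(-123)**2 + (-30*(-23) + 35) = -3*15129 + (690 + 35) = -45387 + 725 = -44662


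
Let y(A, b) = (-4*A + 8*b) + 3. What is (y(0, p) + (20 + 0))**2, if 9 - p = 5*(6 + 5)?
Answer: 119025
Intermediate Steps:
p = -46 (p = 9 - 5*(6 + 5) = 9 - 5*11 = 9 - 1*55 = 9 - 55 = -46)
y(A, b) = 3 - 4*A + 8*b
(y(0, p) + (20 + 0))**2 = ((3 - 4*0 + 8*(-46)) + (20 + 0))**2 = ((3 + 0 - 368) + 20)**2 = (-365 + 20)**2 = (-345)**2 = 119025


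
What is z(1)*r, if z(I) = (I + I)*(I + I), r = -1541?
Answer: -6164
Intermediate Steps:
z(I) = 4*I² (z(I) = (2*I)*(2*I) = 4*I²)
z(1)*r = (4*1²)*(-1541) = (4*1)*(-1541) = 4*(-1541) = -6164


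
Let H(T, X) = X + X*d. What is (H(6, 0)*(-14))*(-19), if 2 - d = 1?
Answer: 0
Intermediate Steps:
d = 1 (d = 2 - 1*1 = 2 - 1 = 1)
H(T, X) = 2*X (H(T, X) = X + X*1 = X + X = 2*X)
(H(6, 0)*(-14))*(-19) = ((2*0)*(-14))*(-19) = (0*(-14))*(-19) = 0*(-19) = 0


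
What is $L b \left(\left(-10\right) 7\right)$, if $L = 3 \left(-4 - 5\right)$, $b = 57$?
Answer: $107730$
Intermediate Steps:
$L = -27$ ($L = 3 \left(-9\right) = -27$)
$L b \left(\left(-10\right) 7\right) = \left(-27\right) 57 \left(\left(-10\right) 7\right) = \left(-1539\right) \left(-70\right) = 107730$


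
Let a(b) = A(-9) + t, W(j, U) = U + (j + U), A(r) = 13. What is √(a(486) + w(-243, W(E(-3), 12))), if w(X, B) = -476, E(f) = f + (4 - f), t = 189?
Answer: I*√274 ≈ 16.553*I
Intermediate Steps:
E(f) = 4
W(j, U) = j + 2*U (W(j, U) = U + (U + j) = j + 2*U)
a(b) = 202 (a(b) = 13 + 189 = 202)
√(a(486) + w(-243, W(E(-3), 12))) = √(202 - 476) = √(-274) = I*√274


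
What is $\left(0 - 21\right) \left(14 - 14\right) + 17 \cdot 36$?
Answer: $612$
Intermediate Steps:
$\left(0 - 21\right) \left(14 - 14\right) + 17 \cdot 36 = \left(-21\right) 0 + 612 = 0 + 612 = 612$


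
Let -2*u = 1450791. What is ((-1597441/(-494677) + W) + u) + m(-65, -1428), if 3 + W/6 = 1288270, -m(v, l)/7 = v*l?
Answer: 6286820044523/989354 ≈ 6.3545e+6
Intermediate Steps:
m(v, l) = -7*l*v (m(v, l) = -7*v*l = -7*l*v)
W = 7729602 (W = -18 + 6*1288270 = -18 + 7729620 = 7729602)
u = -1450791/2 (u = -½*1450791 = -1450791/2 ≈ -7.2540e+5)
((-1597441/(-494677) + W) + u) + m(-65, -1428) = ((-1597441/(-494677) + 7729602) - 1450791/2) - 7*(-1428)*(-65) = ((-1597441*(-1/494677) + 7729602) - 1450791/2) - 649740 = ((1597441/494677 + 7729602) - 1450791/2) - 649740 = (3823657925995/494677 - 1450791/2) - 649740 = 6929642912483/989354 - 649740 = 6286820044523/989354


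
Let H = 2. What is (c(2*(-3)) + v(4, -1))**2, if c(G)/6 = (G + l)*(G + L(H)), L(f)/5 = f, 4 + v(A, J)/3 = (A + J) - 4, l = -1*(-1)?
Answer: 18225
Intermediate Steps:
l = 1
v(A, J) = -24 + 3*A + 3*J (v(A, J) = -12 + 3*((A + J) - 4) = -12 + 3*(-4 + A + J) = -12 + (-12 + 3*A + 3*J) = -24 + 3*A + 3*J)
L(f) = 5*f
c(G) = 6*(1 + G)*(10 + G) (c(G) = 6*((G + 1)*(G + 5*2)) = 6*((1 + G)*(G + 10)) = 6*((1 + G)*(10 + G)) = 6*(1 + G)*(10 + G))
(c(2*(-3)) + v(4, -1))**2 = ((60 + 6*(2*(-3))**2 + 66*(2*(-3))) + (-24 + 3*4 + 3*(-1)))**2 = ((60 + 6*(-6)**2 + 66*(-6)) + (-24 + 12 - 3))**2 = ((60 + 6*36 - 396) - 15)**2 = ((60 + 216 - 396) - 15)**2 = (-120 - 15)**2 = (-135)**2 = 18225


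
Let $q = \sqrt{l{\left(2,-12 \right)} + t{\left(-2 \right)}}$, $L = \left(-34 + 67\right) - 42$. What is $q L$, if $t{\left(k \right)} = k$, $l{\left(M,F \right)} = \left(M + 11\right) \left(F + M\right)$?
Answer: $- 18 i \sqrt{33} \approx - 103.4 i$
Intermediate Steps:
$l{\left(M,F \right)} = \left(11 + M\right) \left(F + M\right)$
$L = -9$ ($L = 33 - 42 = -9$)
$q = 2 i \sqrt{33}$ ($q = \sqrt{\left(2^{2} + 11 \left(-12\right) + 11 \cdot 2 - 24\right) - 2} = \sqrt{\left(4 - 132 + 22 - 24\right) - 2} = \sqrt{-130 - 2} = \sqrt{-132} = 2 i \sqrt{33} \approx 11.489 i$)
$q L = 2 i \sqrt{33} \left(-9\right) = - 18 i \sqrt{33}$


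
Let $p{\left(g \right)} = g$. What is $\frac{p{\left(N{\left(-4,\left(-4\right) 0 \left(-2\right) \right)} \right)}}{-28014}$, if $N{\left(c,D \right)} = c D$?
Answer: $0$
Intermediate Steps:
$N{\left(c,D \right)} = D c$
$\frac{p{\left(N{\left(-4,\left(-4\right) 0 \left(-2\right) \right)} \right)}}{-28014} = \frac{\left(-4\right) 0 \left(-2\right) \left(-4\right)}{-28014} = 0 \left(-2\right) \left(-4\right) \left(- \frac{1}{28014}\right) = 0 \left(-4\right) \left(- \frac{1}{28014}\right) = 0 \left(- \frac{1}{28014}\right) = 0$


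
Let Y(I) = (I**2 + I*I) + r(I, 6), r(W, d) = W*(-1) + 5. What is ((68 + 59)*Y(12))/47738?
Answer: 35687/47738 ≈ 0.74756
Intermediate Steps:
r(W, d) = 5 - W (r(W, d) = -W + 5 = 5 - W)
Y(I) = 5 - I + 2*I**2 (Y(I) = (I**2 + I*I) + (5 - I) = (I**2 + I**2) + (5 - I) = 2*I**2 + (5 - I) = 5 - I + 2*I**2)
((68 + 59)*Y(12))/47738 = ((68 + 59)*(5 - 1*12 + 2*12**2))/47738 = (127*(5 - 12 + 2*144))*(1/47738) = (127*(5 - 12 + 288))*(1/47738) = (127*281)*(1/47738) = 35687*(1/47738) = 35687/47738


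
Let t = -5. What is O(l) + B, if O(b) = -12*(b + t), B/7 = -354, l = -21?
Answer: -2166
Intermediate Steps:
B = -2478 (B = 7*(-354) = -2478)
O(b) = 60 - 12*b (O(b) = -12*(b - 5) = -12*(-5 + b) = 60 - 12*b)
O(l) + B = (60 - 12*(-21)) - 2478 = (60 + 252) - 2478 = 312 - 2478 = -2166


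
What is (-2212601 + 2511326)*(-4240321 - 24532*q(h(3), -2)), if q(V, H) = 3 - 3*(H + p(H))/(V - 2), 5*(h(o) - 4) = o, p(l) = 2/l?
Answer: -17082547602225/13 ≈ -1.3140e+12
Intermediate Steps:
h(o) = 4 + o/5
q(V, H) = 3 - 3*(H + 2/H)/(-2 + V) (q(V, H) = 3 - 3*(H + 2/H)/(V - 2) = 3 - 3*(H + 2/H)/(-2 + V))
(-2212601 + 2511326)*(-4240321 - 24532*q(h(3), -2)) = (-2212601 + 2511326)*(-4240321 - 73596*(-2 - 1*(-2)*(2 - 2 - (4 + (1/5)*3)))/((-2)*(-2 + (4 + (1/5)*3)))) = 298725*(-4240321 - 73596*(-1)*(-2 - 1*(-2)*(2 - 2 - (4 + 3/5)))/(2*(-2 + (4 + 3/5)))) = 298725*(-4240321 - 73596*(-1)*(-2 - 1*(-2)*(2 - 2 - 1*23/5))/(2*(-2 + 23/5))) = 298725*(-4240321 - 73596*(-1)*(-2 - 1*(-2)*(2 - 2 - 23/5))/(2*13/5)) = 298725*(-4240321 - 73596*(-1)*5*(-2 - 1*(-2)*(-23/5))/(2*13)) = 298725*(-4240321 - 73596*(-1)*5*(-2 - 46/5)/(2*13)) = 298725*(-4240321 - 73596*(-1)*5*(-56)/(2*13*5)) = 298725*(-4240321 - 24532*84/13) = 298725*(-4240321 - 2060688/13) = 298725*(-57184861/13) = -17082547602225/13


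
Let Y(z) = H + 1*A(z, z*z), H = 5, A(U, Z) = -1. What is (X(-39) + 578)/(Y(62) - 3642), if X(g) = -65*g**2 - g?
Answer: 49124/1819 ≈ 27.006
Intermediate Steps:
Y(z) = 4 (Y(z) = 5 + 1*(-1) = 5 - 1 = 4)
X(g) = -g - 65*g**2
(X(-39) + 578)/(Y(62) - 3642) = (-1*(-39)*(1 + 65*(-39)) + 578)/(4 - 3642) = (-1*(-39)*(1 - 2535) + 578)/(-3638) = (-1*(-39)*(-2534) + 578)*(-1/3638) = (-98826 + 578)*(-1/3638) = -98248*(-1/3638) = 49124/1819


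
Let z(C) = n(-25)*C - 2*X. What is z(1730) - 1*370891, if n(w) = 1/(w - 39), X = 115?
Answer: -11876737/32 ≈ -3.7115e+5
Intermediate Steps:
n(w) = 1/(-39 + w)
z(C) = -230 - C/64 (z(C) = C/(-39 - 25) - 2*115 = C/(-64) - 230 = -C/64 - 230 = -230 - C/64)
z(1730) - 1*370891 = (-230 - 1/64*1730) - 1*370891 = (-230 - 865/32) - 370891 = -8225/32 - 370891 = -11876737/32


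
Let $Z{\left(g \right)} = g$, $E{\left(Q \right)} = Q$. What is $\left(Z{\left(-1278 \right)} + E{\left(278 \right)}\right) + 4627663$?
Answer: $4626663$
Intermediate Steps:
$\left(Z{\left(-1278 \right)} + E{\left(278 \right)}\right) + 4627663 = \left(-1278 + 278\right) + 4627663 = -1000 + 4627663 = 4626663$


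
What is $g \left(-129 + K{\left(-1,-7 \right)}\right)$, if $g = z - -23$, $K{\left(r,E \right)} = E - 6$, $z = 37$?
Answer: $-8520$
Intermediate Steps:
$K{\left(r,E \right)} = -6 + E$
$g = 60$ ($g = 37 - -23 = 37 + 23 = 60$)
$g \left(-129 + K{\left(-1,-7 \right)}\right) = 60 \left(-129 - 13\right) = 60 \left(-142\right) = -8520$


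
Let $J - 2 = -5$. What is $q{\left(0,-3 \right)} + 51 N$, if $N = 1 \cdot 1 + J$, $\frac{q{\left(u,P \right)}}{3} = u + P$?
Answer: $-111$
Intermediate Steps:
$J = -3$ ($J = 2 - 5 = -3$)
$q{\left(u,P \right)} = 3 P + 3 u$ ($q{\left(u,P \right)} = 3 \left(u + P\right) = 3 \left(P + u\right) = 3 P + 3 u$)
$N = -2$ ($N = 1 \cdot 1 - 3 = 1 - 3 = -2$)
$q{\left(0,-3 \right)} + 51 N = \left(3 \left(-3\right) + 3 \cdot 0\right) + 51 \left(-2\right) = \left(-9 + 0\right) - 102 = -9 - 102 = -111$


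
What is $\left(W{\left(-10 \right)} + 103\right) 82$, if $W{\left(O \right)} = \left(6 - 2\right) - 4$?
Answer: $8446$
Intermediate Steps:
$W{\left(O \right)} = 0$ ($W{\left(O \right)} = 4 - 4 = 0$)
$\left(W{\left(-10 \right)} + 103\right) 82 = \left(0 + 103\right) 82 = 103 \cdot 82 = 8446$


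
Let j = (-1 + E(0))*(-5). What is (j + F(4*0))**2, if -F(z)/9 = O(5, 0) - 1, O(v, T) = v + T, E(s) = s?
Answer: 961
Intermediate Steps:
O(v, T) = T + v
j = 5 (j = (-1 + 0)*(-5) = -1*(-5) = 5)
F(z) = -36 (F(z) = -9*((0 + 5) - 1) = -9*(5 - 1) = -9*4 = -36)
(j + F(4*0))**2 = (5 - 36)**2 = (-31)**2 = 961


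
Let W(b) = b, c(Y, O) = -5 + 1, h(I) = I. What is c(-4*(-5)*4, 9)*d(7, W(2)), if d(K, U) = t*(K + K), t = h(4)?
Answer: -224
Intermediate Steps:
t = 4
c(Y, O) = -4
d(K, U) = 8*K (d(K, U) = 4*(K + K) = 4*(2*K) = 8*K)
c(-4*(-5)*4, 9)*d(7, W(2)) = -32*7 = -4*56 = -224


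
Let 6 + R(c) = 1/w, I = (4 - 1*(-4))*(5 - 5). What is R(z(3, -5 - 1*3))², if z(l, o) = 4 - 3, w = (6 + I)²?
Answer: 46225/1296 ≈ 35.667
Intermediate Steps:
I = 0 (I = (4 + 4)*0 = 8*0 = 0)
w = 36 (w = (6 + 0)² = 6² = 36)
z(l, o) = 1
R(c) = -215/36 (R(c) = -6 + 1/36 = -215/36)
R(z(3, -5 - 1*3))² = (-215/36)² = 46225/1296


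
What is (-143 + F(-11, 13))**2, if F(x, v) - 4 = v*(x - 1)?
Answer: 87025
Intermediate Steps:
F(x, v) = 4 + v*(-1 + x) (F(x, v) = 4 + v*(x - 1) = 4 + v*(-1 + x))
(-143 + F(-11, 13))**2 = (-143 + (4 - 1*13 + 13*(-11)))**2 = (-143 + (4 - 13 - 143))**2 = (-143 - 152)**2 = (-295)**2 = 87025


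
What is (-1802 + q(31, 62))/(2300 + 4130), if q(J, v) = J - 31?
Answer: -901/3215 ≈ -0.28025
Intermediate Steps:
q(J, v) = -31 + J
(-1802 + q(31, 62))/(2300 + 4130) = (-1802 + (-31 + 31))/(2300 + 4130) = (-1802 + 0)/6430 = -1802*1/6430 = -901/3215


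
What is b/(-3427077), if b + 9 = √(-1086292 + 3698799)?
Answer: 3/1142359 - √2612507/3427077 ≈ -0.00046901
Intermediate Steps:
b = -9 + √2612507 (b = -9 + √(-1086292 + 3698799) = -9 + √2612507 ≈ 1607.3)
b/(-3427077) = (-9 + √2612507)/(-3427077) = (-9 + √2612507)*(-1/3427077) = 3/1142359 - √2612507/3427077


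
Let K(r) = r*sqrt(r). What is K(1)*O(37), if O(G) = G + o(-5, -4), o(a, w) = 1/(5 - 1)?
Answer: 149/4 ≈ 37.250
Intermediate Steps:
K(r) = r**(3/2)
o(a, w) = 1/4
O(G) = 1/4 + G (O(G) = G + 1/4 = 1/4 + G)
K(1)*O(37) = 1**(3/2)*(1/4 + 37) = 1*(149/4) = 149/4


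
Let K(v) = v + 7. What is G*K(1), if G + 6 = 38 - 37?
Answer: -40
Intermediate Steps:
K(v) = 7 + v
G = -5 (G = -6 + (38 - 37) = -6 + 1 = -5)
G*K(1) = -5*(7 + 1) = -5*8 = -40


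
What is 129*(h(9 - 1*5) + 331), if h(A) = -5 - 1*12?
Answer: 40506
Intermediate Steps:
h(A) = -17 (h(A) = -5 - 12 = -17)
129*(h(9 - 1*5) + 331) = 129*(-17 + 331) = 129*314 = 40506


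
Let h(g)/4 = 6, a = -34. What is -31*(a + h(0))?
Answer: 310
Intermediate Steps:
h(g) = 24 (h(g) = 4*6 = 24)
-31*(a + h(0)) = -31*(-34 + 24) = -31*(-10) = 310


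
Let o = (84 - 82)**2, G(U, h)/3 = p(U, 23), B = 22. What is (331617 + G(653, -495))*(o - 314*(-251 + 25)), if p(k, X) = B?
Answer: 23538879144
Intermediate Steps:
p(k, X) = 22
G(U, h) = 66 (G(U, h) = 3*22 = 66)
o = 4 (o = 2**2 = 4)
(331617 + G(653, -495))*(o - 314*(-251 + 25)) = (331617 + 66)*(4 - 314*(-251 + 25)) = 331683*(4 - 314*(-226)) = 331683*(4 + 70964) = 331683*70968 = 23538879144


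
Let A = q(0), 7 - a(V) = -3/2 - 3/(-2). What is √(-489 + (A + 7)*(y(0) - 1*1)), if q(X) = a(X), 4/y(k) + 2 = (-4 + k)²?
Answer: I*√499 ≈ 22.338*I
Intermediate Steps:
a(V) = 7 (a(V) = 7 - (-3/2 - 3/(-2)) = 7 - (-3*½ - 3*(-½)) = 7 - (-3/2 + 3/2) = 7 - 1*0 = 7 + 0 = 7)
y(k) = 4/(-2 + (-4 + k)²)
q(X) = 7
A = 7
√(-489 + (A + 7)*(y(0) - 1*1)) = √(-489 + (7 + 7)*(4/(-2 + (-4 + 0)²) - 1*1)) = √(-489 + 14*(4/(-2 + (-4)²) - 1)) = √(-489 + 14*(4/(-2 + 16) - 1)) = √(-489 + 14*(4/14 - 1)) = √(-489 + 14*(4*(1/14) - 1)) = √(-489 + 14*(2/7 - 1)) = √(-489 + 14*(-5/7)) = √(-489 - 10) = √(-499) = I*√499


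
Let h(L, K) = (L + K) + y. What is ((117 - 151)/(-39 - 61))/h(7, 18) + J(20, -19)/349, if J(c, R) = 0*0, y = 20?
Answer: 17/2250 ≈ 0.0075556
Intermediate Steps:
J(c, R) = 0
h(L, K) = 20 + K + L (h(L, K) = (L + K) + 20 = (K + L) + 20 = 20 + K + L)
((117 - 151)/(-39 - 61))/h(7, 18) + J(20, -19)/349 = ((117 - 151)/(-39 - 61))/(20 + 18 + 7) + 0/349 = -34/(-100)/45 + 0*(1/349) = -34*(-1/100)*(1/45) + 0 = (17/50)*(1/45) + 0 = 17/2250 + 0 = 17/2250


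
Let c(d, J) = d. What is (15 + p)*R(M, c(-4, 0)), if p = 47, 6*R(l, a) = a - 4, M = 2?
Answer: -248/3 ≈ -82.667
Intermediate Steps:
R(l, a) = -⅔ + a/6 (R(l, a) = (a - 4)/6 = (-4 + a)/6 = -⅔ + a/6)
(15 + p)*R(M, c(-4, 0)) = (15 + 47)*(-⅔ + (⅙)*(-4)) = 62*(-⅔ - ⅔) = 62*(-4/3) = -248/3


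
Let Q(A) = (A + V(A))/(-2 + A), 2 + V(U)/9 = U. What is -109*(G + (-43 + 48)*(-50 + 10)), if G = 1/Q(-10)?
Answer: 1285546/59 ≈ 21789.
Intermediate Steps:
V(U) = -18 + 9*U
Q(A) = (-18 + 10*A)/(-2 + A) (Q(A) = (A + (-18 + 9*A))/(-2 + A) = (-18 + 10*A)/(-2 + A))
G = 6/59 (G = 1/(2*(-9 + 5*(-10))/(-2 - 10)) = 1/(2*(-9 - 50)/(-12)) = 1/(2*(-1/12)*(-59)) = 1/(59/6) = 6/59 ≈ 0.10169)
-109*(G + (-43 + 48)*(-50 + 10)) = -109*(6/59 + (-43 + 48)*(-50 + 10)) = -109*(6/59 + 5*(-40)) = -109*(6/59 - 200) = -109*(-11794/59) = 1285546/59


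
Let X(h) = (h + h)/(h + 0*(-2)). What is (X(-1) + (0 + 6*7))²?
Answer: 1936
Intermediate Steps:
X(h) = 2 (X(h) = (2*h)/(h + 0) = (2*h)/h = 2)
(X(-1) + (0 + 6*7))² = (2 + (0 + 6*7))² = (2 + (0 + 42))² = (2 + 42)² = 44² = 1936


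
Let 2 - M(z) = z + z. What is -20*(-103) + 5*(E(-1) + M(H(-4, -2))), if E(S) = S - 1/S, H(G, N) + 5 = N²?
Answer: 2080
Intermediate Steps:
H(G, N) = -5 + N²
M(z) = 2 - 2*z (M(z) = 2 - (z + z) = 2 - 2*z)
-20*(-103) + 5*(E(-1) + M(H(-4, -2))) = -20*(-103) + 5*((-1 - 1/(-1)) + (2 - 2*(-5 + (-2)²))) = 2060 + 5*((-1 - 1*(-1)) + (2 - 2*(-5 + 4))) = 2060 + 5*((-1 + 1) + (2 - 2*(-1))) = 2060 + 5*(0 + (2 + 2)) = 2060 + 5*(0 + 4) = 2060 + 5*4 = 2060 + 20 = 2080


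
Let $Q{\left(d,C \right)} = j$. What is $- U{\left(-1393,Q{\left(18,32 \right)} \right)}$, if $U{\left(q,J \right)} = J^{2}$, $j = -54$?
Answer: $-2916$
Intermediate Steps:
$Q{\left(d,C \right)} = -54$
$- U{\left(-1393,Q{\left(18,32 \right)} \right)} = - \left(-54\right)^{2} = \left(-1\right) 2916 = -2916$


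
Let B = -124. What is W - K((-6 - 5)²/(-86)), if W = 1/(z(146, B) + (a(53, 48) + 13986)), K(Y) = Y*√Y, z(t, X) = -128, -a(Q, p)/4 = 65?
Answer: 1/13598 + 1331*I*√86/7396 ≈ 7.354e-5 + 1.6689*I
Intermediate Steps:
a(Q, p) = -260 (a(Q, p) = -4*65 = -260)
K(Y) = Y^(3/2)
W = 1/13598 (W = 1/(-128 + (-260 + 13986)) = 1/(-128 + 13726) = 1/13598 ≈ 7.3540e-5)
W - K((-6 - 5)²/(-86)) = 1/13598 - ((-6 - 5)²/(-86))^(3/2) = 1/13598 - ((-11)²*(-1/86))^(3/2) = 1/13598 - (121*(-1/86))^(3/2) = 1/13598 - (-121/86)^(3/2) = 1/13598 - (-1331)*I*√86/7396 = 1/13598 + 1331*I*√86/7396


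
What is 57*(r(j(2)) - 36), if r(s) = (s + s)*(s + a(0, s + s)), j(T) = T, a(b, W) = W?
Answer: -684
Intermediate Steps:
r(s) = 6*s² (r(s) = (s + s)*(s + (s + s)) = (2*s)*(s + 2*s) = (2*s)*(3*s) = 6*s²)
57*(r(j(2)) - 36) = 57*(6*2² - 36) = 57*(6*4 - 36) = 57*(24 - 36) = 57*(-12) = -684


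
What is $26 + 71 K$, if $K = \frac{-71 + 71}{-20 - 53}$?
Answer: $26$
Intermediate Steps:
$K = 0$ ($K = \frac{0}{-73} = 0 \left(- \frac{1}{73}\right) = 0$)
$26 + 71 K = 26 + 71 \cdot 0 = 26 + 0 = 26$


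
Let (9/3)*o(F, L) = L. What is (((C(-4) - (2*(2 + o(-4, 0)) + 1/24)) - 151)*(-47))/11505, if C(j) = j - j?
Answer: 174887/276120 ≈ 0.63337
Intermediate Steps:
o(F, L) = L/3
C(j) = 0
(((C(-4) - (2*(2 + o(-4, 0)) + 1/24)) - 151)*(-47))/11505 = (((0 - (2*(2 + (⅓)*0) + 1/24)) - 151)*(-47))/11505 = (((0 - (2*(2 + 0) + 1/24)) - 151)*(-47))*(1/11505) = (((0 - (2*2 + 1/24)) - 151)*(-47))*(1/11505) = (((0 - (4 + 1/24)) - 151)*(-47))*(1/11505) = (((0 - 1*97/24) - 151)*(-47))*(1/11505) = (((0 - 97/24) - 151)*(-47))*(1/11505) = ((-97/24 - 151)*(-47))*(1/11505) = -3721/24*(-47)*(1/11505) = (174887/24)*(1/11505) = 174887/276120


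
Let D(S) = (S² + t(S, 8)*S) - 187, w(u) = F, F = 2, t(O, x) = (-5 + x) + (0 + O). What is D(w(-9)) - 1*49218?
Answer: -49391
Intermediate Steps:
t(O, x) = -5 + O + x (t(O, x) = (-5 + x) + O = -5 + O + x)
w(u) = 2
D(S) = -187 + S² + S*(3 + S) (D(S) = (S² + (-5 + S + 8)*S) - 187 = (S² + (3 + S)*S) - 187 = (S² + S*(3 + S)) - 187 = -187 + S² + S*(3 + S))
D(w(-9)) - 1*49218 = (-187 + 2² + 2*(3 + 2)) - 1*49218 = (-187 + 4 + 2*5) - 49218 = (-187 + 4 + 10) - 49218 = -173 - 49218 = -49391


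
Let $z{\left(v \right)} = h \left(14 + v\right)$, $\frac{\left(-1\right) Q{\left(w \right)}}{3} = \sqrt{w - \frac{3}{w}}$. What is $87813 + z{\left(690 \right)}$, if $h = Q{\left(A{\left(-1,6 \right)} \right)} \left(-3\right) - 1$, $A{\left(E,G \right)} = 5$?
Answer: $87109 + \frac{6336 \sqrt{110}}{5} \approx 1.004 \cdot 10^{5}$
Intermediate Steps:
$Q{\left(w \right)} = - 3 \sqrt{w - \frac{3}{w}}$
$h = -1 + \frac{9 \sqrt{110}}{5}$ ($h = - 3 \sqrt{5 - \frac{3}{5}} \left(-3\right) - 1 = - 3 \sqrt{\frac{22}{5}} \left(-3\right) - 1 = - 3 \frac{\sqrt{110}}{5} \left(-3\right) - 1 = - \frac{3 \sqrt{110}}{5} \left(-3\right) - 1 = \frac{9 \sqrt{110}}{5} - 1 = -1 + \frac{9 \sqrt{110}}{5} \approx 17.879$)
$z{\left(v \right)} = \left(-1 + \frac{9 \sqrt{110}}{5}\right) \left(14 + v\right)$
$87813 + z{\left(690 \right)} = 87813 - \frac{\left(5 - 9 \sqrt{110}\right) \left(14 + 690\right)}{5} = 87813 - \frac{1}{5} \left(5 - 9 \sqrt{110}\right) 704 = 87813 - \left(704 - \frac{6336 \sqrt{110}}{5}\right) = 87109 + \frac{6336 \sqrt{110}}{5}$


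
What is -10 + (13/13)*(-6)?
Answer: -16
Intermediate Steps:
-10 + (13/13)*(-6) = -10 + (13*(1/13))*(-6) = -10 + 1*(-6) = -10 - 6 = -16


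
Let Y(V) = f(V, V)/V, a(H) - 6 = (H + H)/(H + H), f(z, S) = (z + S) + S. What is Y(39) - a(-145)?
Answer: -4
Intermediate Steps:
f(z, S) = z + 2*S (f(z, S) = (S + z) + S = z + 2*S)
a(H) = 7 (a(H) = 6 + (H + H)/(H + H) = 6 + (2*H)/((2*H)) = 6 + (2*H)*(1/(2*H)) = 6 + 1 = 7)
Y(V) = 3 (Y(V) = (V + 2*V)/V = (3*V)/V = 3)
Y(39) - a(-145) = 3 - 1*7 = 3 - 7 = -4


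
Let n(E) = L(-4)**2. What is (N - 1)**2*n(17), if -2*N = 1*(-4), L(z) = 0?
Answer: 0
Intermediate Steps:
N = 2 (N = -(-4)/2 = -1/2*(-4) = 2)
n(E) = 0 (n(E) = 0**2 = 0)
(N - 1)**2*n(17) = (2 - 1)**2*0 = 1**2*0 = 1*0 = 0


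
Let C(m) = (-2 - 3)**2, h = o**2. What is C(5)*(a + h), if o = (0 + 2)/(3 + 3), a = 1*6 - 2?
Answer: 925/9 ≈ 102.78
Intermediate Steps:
a = 4 (a = 6 - 2 = 4)
o = 1/3 (o = 2/6 = 2*(1/6) = 1/3 ≈ 0.33333)
h = 1/9 (h = (1/3)**2 = 1/9 ≈ 0.11111)
C(m) = 25 (C(m) = (-5)**2 = 25)
C(5)*(a + h) = 25*(4 + 1/9) = 25*(37/9) = 925/9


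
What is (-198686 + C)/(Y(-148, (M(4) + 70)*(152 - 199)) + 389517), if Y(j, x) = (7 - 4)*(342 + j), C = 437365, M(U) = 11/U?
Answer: 238679/390099 ≈ 0.61184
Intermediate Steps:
Y(j, x) = 1026 + 3*j (Y(j, x) = 3*(342 + j) = 1026 + 3*j)
(-198686 + C)/(Y(-148, (M(4) + 70)*(152 - 199)) + 389517) = (-198686 + 437365)/((1026 + 3*(-148)) + 389517) = 238679/((1026 - 444) + 389517) = 238679/(582 + 389517) = 238679/390099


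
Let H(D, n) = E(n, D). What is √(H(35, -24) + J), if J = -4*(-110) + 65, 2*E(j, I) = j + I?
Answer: √2042/2 ≈ 22.594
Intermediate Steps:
E(j, I) = I/2 + j/2 (E(j, I) = (j + I)/2 = (I + j)/2 = I/2 + j/2)
H(D, n) = D/2 + n/2
J = 505 (J = 440 + 65 = 505)
√(H(35, -24) + J) = √(((½)*35 + (½)*(-24)) + 505) = √((35/2 - 12) + 505) = √(11/2 + 505) = √(1021/2) = √2042/2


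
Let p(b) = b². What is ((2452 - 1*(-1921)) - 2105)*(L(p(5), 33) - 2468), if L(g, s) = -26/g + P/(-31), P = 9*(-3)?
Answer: -4338300708/775 ≈ -5.5978e+6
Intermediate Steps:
P = -27
L(g, s) = 27/31 - 26/g (L(g, s) = -26/g - 27/(-31) = -26/g - 27*(-1/31) = -26/g + 27/31 = 27/31 - 26/g)
((2452 - 1*(-1921)) - 2105)*(L(p(5), 33) - 2468) = ((2452 - 1*(-1921)) - 2105)*((27/31 - 26/(5²)) - 2468) = ((2452 + 1921) - 2105)*((27/31 - 26/25) - 2468) = (4373 - 2105)*((27/31 - 26*1/25) - 2468) = 2268*((27/31 - 26/25) - 2468) = 2268*(-131/775 - 2468) = 2268*(-1912831/775) = -4338300708/775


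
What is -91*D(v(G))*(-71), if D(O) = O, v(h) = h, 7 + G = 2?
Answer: -32305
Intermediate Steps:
G = -5 (G = -7 + 2 = -5)
-91*D(v(G))*(-71) = -91*(-5)*(-71) = 455*(-71) = -32305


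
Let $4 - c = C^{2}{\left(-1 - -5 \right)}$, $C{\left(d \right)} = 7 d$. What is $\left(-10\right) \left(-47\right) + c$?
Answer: $-310$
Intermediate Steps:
$c = -780$ ($c = 4 - \left(7 \left(-1 - -5\right)\right)^{2} = 4 - \left(7 \left(-1 + 5\right)\right)^{2} = 4 - \left(7 \cdot 4\right)^{2} = 4 - 28^{2} = 4 - 784 = -780$)
$\left(-10\right) \left(-47\right) + c = \left(-10\right) \left(-47\right) - 780 = 470 - 780 = -310$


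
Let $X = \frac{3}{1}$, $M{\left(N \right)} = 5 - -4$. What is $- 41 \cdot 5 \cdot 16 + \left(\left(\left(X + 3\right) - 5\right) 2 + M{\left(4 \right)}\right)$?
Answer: $-3269$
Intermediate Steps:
$M{\left(N \right)} = 9$ ($M{\left(N \right)} = 5 + 4 = 9$)
$X = 3$ ($X = 3 \cdot 1 = 3$)
$- 41 \cdot 5 \cdot 16 + \left(\left(\left(X + 3\right) - 5\right) 2 + M{\left(4 \right)}\right) = - 41 \cdot 5 \cdot 16 + \left(\left(\left(3 + 3\right) - 5\right) 2 + 9\right) = \left(-41\right) 80 + \left(\left(6 - 5\right) 2 + 9\right) = -3280 + \left(1 \cdot 2 + 9\right) = -3280 + \left(2 + 9\right) = -3280 + 11 = -3269$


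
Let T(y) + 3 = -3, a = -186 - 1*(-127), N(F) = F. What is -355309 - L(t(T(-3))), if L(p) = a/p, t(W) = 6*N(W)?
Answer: -12791183/36 ≈ -3.5531e+5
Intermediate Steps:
a = -59 (a = -186 + 127 = -59)
T(y) = -6 (T(y) = -3 - 3 = -6)
t(W) = 6*W
L(p) = -59/p
-355309 - L(t(T(-3))) = -355309 - (-59)/(6*(-6)) = -355309 - (-59)/(-36) = -355309 - (-59)*(-1)/36 = -355309 - 1*59/36 = -355309 - 59/36 = -12791183/36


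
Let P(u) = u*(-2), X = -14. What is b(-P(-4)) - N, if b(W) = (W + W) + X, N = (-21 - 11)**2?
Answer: -1054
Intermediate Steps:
P(u) = -2*u
N = 1024 (N = (-32)**2 = 1024)
b(W) = -14 + 2*W (b(W) = (W + W) - 14 = 2*W - 14 = -14 + 2*W)
b(-P(-4)) - N = (-14 + 2*(-(-2)*(-4))) - 1*1024 = (-14 + 2*(-1*8)) - 1024 = (-14 + 2*(-8)) - 1024 = (-14 - 16) - 1024 = -30 - 1024 = -1054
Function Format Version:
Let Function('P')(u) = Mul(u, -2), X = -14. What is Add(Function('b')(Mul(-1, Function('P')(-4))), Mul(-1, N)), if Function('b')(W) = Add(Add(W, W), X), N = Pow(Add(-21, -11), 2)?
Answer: -1054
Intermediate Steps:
Function('P')(u) = Mul(-2, u)
N = 1024 (N = Pow(-32, 2) = 1024)
Function('b')(W) = Add(-14, Mul(2, W)) (Function('b')(W) = Add(Add(W, W), -14) = Add(Mul(2, W), -14) = Add(-14, Mul(2, W)))
Add(Function('b')(Mul(-1, Function('P')(-4))), Mul(-1, N)) = Add(Add(-14, Mul(2, Mul(-1, Mul(-2, -4)))), Mul(-1, 1024)) = Add(Add(-14, Mul(2, Mul(-1, 8))), -1024) = Add(Add(-14, Mul(2, -8)), -1024) = Add(Add(-14, -16), -1024) = Add(-30, -1024) = -1054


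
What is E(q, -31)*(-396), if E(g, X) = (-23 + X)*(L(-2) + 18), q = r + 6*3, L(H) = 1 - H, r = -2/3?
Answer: 449064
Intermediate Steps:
r = -⅔ (r = -2*⅓ = -⅔ ≈ -0.66667)
q = 52/3 (q = -⅔ + 6*3 = -⅔ + 18 = 52/3 ≈ 17.333)
E(g, X) = -483 + 21*X (E(g, X) = (-23 + X)*((1 - 1*(-2)) + 18) = (-23 + X)*((1 + 2) + 18) = (-23 + X)*(3 + 18) = (-23 + X)*21 = -483 + 21*X)
E(q, -31)*(-396) = (-483 + 21*(-31))*(-396) = (-483 - 651)*(-396) = -1134*(-396) = 449064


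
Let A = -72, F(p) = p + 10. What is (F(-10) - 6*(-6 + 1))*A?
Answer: -2160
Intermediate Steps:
F(p) = 10 + p
(F(-10) - 6*(-6 + 1))*A = ((10 - 10) - 6*(-6 + 1))*(-72) = (0 - 6*(-5))*(-72) = (0 + 30)*(-72) = 30*(-72) = -2160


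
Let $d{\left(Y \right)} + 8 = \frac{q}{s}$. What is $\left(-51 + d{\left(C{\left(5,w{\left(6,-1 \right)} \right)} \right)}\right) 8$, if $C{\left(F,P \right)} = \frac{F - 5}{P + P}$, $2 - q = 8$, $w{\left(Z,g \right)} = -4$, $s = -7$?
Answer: $- \frac{3256}{7} \approx -465.14$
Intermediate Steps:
$q = -6$ ($q = 2 - 8 = -6$)
$C{\left(F,P \right)} = \frac{-5 + F}{2 P}$
$d{\left(Y \right)} = - \frac{50}{7}$ ($d{\left(Y \right)} = -8 - \frac{6}{-7} = -8 - - \frac{6}{7} = -8 + \frac{6}{7} = - \frac{50}{7}$)
$\left(-51 + d{\left(C{\left(5,w{\left(6,-1 \right)} \right)} \right)}\right) 8 = \left(-51 - \frac{50}{7}\right) 8 = \left(- \frac{407}{7}\right) 8 = - \frac{3256}{7}$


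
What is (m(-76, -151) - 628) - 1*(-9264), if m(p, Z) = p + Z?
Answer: 8409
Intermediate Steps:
m(p, Z) = Z + p
(m(-76, -151) - 628) - 1*(-9264) = ((-151 - 76) - 628) - 1*(-9264) = (-227 - 628) + 9264 = -855 + 9264 = 8409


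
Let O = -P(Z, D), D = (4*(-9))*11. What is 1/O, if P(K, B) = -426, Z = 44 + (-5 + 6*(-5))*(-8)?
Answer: 1/426 ≈ 0.0023474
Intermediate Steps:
D = -396 (D = -36*11 = -396)
Z = 324 (Z = 44 + (-5 - 30)*(-8) = 44 - 35*(-8) = 44 + 280 = 324)
O = 426 (O = -1*(-426) = 426)
1/O = 1/426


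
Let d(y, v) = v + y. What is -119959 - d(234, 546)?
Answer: -120739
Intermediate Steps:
-119959 - d(234, 546) = -119959 - (546 + 234) = -119959 - 1*780 = -119959 - 780 = -120739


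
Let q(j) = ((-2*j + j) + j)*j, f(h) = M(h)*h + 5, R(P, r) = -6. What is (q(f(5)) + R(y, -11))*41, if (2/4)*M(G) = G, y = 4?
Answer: -246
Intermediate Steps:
M(G) = 2*G
f(h) = 5 + 2*h² (f(h) = (2*h)*h + 5 = 2*h² + 5 = 5 + 2*h²)
q(j) = 0 (q(j) = (-j + j)*j = 0*j = 0)
(q(f(5)) + R(y, -11))*41 = (0 - 6)*41 = -6*41 = -246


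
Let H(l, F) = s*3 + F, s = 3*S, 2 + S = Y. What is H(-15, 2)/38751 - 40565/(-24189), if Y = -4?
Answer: 523558829/312449313 ≈ 1.6757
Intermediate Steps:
S = -6 (S = -2 - 4 = -6)
s = -18 (s = 3*(-6) = -18)
H(l, F) = -54 + F (H(l, F) = -18*3 + F = -54 + F)
H(-15, 2)/38751 - 40565/(-24189) = (-54 + 2)/38751 - 40565/(-24189) = -52*1/38751 - 40565*(-1/24189) = -52/38751 + 40565/24189 = 523558829/312449313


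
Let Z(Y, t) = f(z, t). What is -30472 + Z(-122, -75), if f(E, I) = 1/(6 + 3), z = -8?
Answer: -274247/9 ≈ -30472.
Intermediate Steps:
f(E, I) = 1/9
Z(Y, t) = 1/9
-30472 + Z(-122, -75) = -30472 + 1/9 = -274247/9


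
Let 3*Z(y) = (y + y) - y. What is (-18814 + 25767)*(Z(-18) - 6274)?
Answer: -43664840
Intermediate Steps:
Z(y) = y/3 (Z(y) = ((y + y) - y)/3 = (2*y - y)/3 = y/3)
(-18814 + 25767)*(Z(-18) - 6274) = (-18814 + 25767)*((1/3)*(-18) - 6274) = 6953*(-6 - 6274) = 6953*(-6280) = -43664840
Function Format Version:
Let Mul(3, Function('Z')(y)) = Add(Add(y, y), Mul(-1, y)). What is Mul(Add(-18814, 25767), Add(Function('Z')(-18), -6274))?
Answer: -43664840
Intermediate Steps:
Function('Z')(y) = Mul(Rational(1, 3), y) (Function('Z')(y) = Mul(Rational(1, 3), Add(Add(y, y), Mul(-1, y))) = Mul(Rational(1, 3), Add(Mul(2, y), Mul(-1, y))) = Mul(Rational(1, 3), y))
Mul(Add(-18814, 25767), Add(Function('Z')(-18), -6274)) = Mul(Add(-18814, 25767), Add(Mul(Rational(1, 3), -18), -6274)) = Mul(6953, Add(-6, -6274)) = Mul(6953, -6280) = -43664840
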